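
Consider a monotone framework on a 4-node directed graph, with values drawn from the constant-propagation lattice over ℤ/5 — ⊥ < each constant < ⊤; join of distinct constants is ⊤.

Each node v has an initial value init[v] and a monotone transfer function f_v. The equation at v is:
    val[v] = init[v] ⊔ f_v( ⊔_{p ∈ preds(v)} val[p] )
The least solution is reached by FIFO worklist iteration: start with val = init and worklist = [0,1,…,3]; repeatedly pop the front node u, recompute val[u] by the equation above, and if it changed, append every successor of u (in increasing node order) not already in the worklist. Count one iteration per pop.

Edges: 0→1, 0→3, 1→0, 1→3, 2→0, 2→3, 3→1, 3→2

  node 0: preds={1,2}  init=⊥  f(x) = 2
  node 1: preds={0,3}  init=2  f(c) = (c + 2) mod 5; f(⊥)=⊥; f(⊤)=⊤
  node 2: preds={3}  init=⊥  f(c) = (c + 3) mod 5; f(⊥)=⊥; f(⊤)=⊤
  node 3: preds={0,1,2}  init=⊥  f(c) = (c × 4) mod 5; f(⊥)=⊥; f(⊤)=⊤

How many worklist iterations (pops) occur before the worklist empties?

Iteration log — 9 steps:
  step 1. node 0  ⊔preds=2  new=2  old=⊥  +wl: 
  step 2. node 1  ⊔preds=2  new=⊤  old=2  +wl: 0
  step 3. node 2  ⊔preds=⊥  new=⊥  stable
  step 4. node 3  ⊔preds=⊤  new=⊤  old=⊥  +wl: 1,2
  step 5. node 0  ⊔preds=⊤  new=2  stable
  step 6. node 1  ⊔preds=⊤  new=⊤  stable
  step 7. node 2  ⊔preds=⊤  new=⊤  old=⊥  +wl: 0,3
  step 8. node 0  ⊔preds=⊤  new=2  stable
  step 9. node 3  ⊔preds=⊤  new=⊤  stable

Least fixpoint reached:
  node 0: 2
  node 1: ⊤
  node 2: ⊤
  node 3: ⊤

9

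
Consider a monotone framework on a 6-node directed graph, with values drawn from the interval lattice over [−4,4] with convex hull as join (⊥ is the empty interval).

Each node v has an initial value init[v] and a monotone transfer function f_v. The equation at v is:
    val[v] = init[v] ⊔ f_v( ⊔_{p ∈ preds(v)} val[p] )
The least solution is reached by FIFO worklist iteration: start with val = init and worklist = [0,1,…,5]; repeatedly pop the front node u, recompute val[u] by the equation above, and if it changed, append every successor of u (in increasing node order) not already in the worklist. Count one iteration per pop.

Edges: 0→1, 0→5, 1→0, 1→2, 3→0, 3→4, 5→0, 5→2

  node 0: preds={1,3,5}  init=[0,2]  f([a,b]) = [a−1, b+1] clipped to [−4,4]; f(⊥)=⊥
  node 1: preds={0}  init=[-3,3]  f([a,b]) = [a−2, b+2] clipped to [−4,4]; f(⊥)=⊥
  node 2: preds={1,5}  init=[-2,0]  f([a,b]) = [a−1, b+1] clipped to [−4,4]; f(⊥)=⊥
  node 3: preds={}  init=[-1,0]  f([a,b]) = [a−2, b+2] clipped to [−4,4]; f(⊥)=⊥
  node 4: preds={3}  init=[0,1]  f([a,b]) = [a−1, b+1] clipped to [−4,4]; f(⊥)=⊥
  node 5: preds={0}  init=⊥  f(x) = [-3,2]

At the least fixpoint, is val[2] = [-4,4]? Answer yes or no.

Trace (8 dequeues):
  [1] u=0 | in [-3,3] | out [-4,4] | prev [0,2] | push {}
  [2] u=1 | in [-4,4] | out [-4,4] | prev [-3,3] | push {0}
  [3] u=2 | in [-4,4] | out [-4,4] | prev [-2,0] | push {}
  [4] u=3 | in ⊥ | out [-1,0] | ==
  [5] u=4 | in [-1,0] | out [-2,1] | prev [0,1] | push {}
  [6] u=5 | in [-4,4] | out [-3,2] | prev ⊥ | push {2}
  [7] u=0 | in [-4,4] | out [-4,4] | ==
  [8] u=2 | in [-4,4] | out [-4,4] | ==

Converged values:
  [0] [-4,4]
  [1] [-4,4]
  [2] [-4,4]
  [3] [-1,0]
  [4] [-2,1]
  [5] [-3,2]

yes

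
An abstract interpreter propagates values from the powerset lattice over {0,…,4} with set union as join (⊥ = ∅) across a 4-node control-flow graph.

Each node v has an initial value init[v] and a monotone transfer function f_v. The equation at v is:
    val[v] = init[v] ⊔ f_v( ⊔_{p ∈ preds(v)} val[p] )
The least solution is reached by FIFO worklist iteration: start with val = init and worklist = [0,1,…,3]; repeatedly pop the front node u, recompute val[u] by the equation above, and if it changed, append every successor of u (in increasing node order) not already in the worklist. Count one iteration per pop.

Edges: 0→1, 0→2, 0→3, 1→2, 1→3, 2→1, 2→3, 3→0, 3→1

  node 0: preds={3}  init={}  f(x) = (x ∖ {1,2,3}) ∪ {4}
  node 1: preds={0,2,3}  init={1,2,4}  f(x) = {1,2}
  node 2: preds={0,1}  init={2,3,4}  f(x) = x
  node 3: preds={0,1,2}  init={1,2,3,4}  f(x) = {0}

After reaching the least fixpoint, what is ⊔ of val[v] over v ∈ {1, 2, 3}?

Trace (10 dequeues):
  [1] u=0 | in {1,2,3,4} | out {4} | prev {} | push {}
  [2] u=1 | in {1,2,3,4} | out {1,2,4} | ==
  [3] u=2 | in {1,2,4} | out {1,2,3,4} | prev {2,3,4} | push {1}
  [4] u=3 | in {1,2,3,4} | out {0,1,2,3,4} | prev {1,2,3,4} | push {0}
  [5] u=1 | in {0,1,2,3,4} | out {1,2,4} | ==
  [6] u=0 | in {0,1,2,3,4} | out {0,4} | prev {4} | push {1,2,3}
  [7] u=1 | in {0,1,2,3,4} | out {1,2,4} | ==
  [8] u=2 | in {0,1,2,4} | out {0,1,2,3,4} | prev {1,2,3,4} | push {1}
  [9] u=3 | in {0,1,2,3,4} | out {0,1,2,3,4} | ==
  [10] u=1 | in {0,1,2,3,4} | out {1,2,4} | ==

Converged values:
  [0] {0,4}
  [1] {1,2,4}
  [2] {0,1,2,3,4}
  [3] {0,1,2,3,4}

{0,1,2,3,4}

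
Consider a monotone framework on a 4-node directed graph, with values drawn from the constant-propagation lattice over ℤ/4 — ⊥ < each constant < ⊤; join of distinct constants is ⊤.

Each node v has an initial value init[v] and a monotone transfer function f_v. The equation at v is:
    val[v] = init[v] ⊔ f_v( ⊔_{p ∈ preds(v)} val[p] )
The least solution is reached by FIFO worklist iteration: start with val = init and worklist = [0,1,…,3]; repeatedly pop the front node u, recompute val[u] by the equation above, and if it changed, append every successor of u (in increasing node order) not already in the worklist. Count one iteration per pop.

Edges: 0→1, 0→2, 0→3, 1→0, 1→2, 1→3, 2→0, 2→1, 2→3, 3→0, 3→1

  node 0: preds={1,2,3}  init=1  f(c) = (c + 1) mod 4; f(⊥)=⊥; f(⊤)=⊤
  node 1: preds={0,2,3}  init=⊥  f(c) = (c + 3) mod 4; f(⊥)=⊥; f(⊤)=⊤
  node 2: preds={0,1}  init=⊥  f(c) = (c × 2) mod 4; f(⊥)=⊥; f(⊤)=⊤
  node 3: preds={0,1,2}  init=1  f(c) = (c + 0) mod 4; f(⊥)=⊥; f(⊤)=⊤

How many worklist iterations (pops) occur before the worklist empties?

Trace (6 dequeues):
  [1] u=0 | in 1 | out ⊤ | prev 1 | push {}
  [2] u=1 | in ⊤ | out ⊤ | prev ⊥ | push {0}
  [3] u=2 | in ⊤ | out ⊤ | prev ⊥ | push {1}
  [4] u=3 | in ⊤ | out ⊤ | prev 1 | push {}
  [5] u=0 | in ⊤ | out ⊤ | ==
  [6] u=1 | in ⊤ | out ⊤ | ==

Converged values:
  [0] ⊤
  [1] ⊤
  [2] ⊤
  [3] ⊤

6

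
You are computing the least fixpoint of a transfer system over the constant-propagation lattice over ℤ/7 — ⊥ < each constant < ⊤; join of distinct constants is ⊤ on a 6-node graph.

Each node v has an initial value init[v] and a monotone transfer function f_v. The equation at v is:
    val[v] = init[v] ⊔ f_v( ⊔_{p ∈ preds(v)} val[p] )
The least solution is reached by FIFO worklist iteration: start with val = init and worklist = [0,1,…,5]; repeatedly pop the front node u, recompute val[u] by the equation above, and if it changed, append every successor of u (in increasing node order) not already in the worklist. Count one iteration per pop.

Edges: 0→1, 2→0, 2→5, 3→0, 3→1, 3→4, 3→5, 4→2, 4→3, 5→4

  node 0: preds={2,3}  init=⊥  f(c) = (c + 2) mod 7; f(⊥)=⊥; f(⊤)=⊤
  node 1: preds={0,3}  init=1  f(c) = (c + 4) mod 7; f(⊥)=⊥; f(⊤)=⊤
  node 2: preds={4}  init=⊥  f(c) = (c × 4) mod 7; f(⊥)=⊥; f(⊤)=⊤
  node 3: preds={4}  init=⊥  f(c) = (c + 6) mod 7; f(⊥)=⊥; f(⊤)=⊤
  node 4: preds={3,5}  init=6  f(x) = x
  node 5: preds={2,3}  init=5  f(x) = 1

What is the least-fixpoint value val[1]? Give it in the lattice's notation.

Iteration log — 14 steps:
  step 1. node 0  ⊔preds=⊥  new=⊥  stable
  step 2. node 1  ⊔preds=⊥  new=1  stable
  step 3. node 2  ⊔preds=6  new=3  old=⊥  +wl: 0
  step 4. node 3  ⊔preds=6  new=5  old=⊥  +wl: 1
  step 5. node 4  ⊔preds=5  new=⊤  old=6  +wl: 2,3
  step 6. node 5  ⊔preds=⊤  new=⊤  old=5  +wl: 4
  step 7. node 0  ⊔preds=⊤  new=⊤  old=⊥  +wl: 
  step 8. node 1  ⊔preds=⊤  new=⊤  old=1  +wl: 
  step 9. node 2  ⊔preds=⊤  new=⊤  old=3  +wl: 0,5
  step 10. node 3  ⊔preds=⊤  new=⊤  old=5  +wl: 1
  step 11. node 4  ⊔preds=⊤  new=⊤  stable
  step 12. node 0  ⊔preds=⊤  new=⊤  stable
  step 13. node 5  ⊔preds=⊤  new=⊤  stable
  step 14. node 1  ⊔preds=⊤  new=⊤  stable

Least fixpoint reached:
  node 0: ⊤
  node 1: ⊤
  node 2: ⊤
  node 3: ⊤
  node 4: ⊤
  node 5: ⊤

⊤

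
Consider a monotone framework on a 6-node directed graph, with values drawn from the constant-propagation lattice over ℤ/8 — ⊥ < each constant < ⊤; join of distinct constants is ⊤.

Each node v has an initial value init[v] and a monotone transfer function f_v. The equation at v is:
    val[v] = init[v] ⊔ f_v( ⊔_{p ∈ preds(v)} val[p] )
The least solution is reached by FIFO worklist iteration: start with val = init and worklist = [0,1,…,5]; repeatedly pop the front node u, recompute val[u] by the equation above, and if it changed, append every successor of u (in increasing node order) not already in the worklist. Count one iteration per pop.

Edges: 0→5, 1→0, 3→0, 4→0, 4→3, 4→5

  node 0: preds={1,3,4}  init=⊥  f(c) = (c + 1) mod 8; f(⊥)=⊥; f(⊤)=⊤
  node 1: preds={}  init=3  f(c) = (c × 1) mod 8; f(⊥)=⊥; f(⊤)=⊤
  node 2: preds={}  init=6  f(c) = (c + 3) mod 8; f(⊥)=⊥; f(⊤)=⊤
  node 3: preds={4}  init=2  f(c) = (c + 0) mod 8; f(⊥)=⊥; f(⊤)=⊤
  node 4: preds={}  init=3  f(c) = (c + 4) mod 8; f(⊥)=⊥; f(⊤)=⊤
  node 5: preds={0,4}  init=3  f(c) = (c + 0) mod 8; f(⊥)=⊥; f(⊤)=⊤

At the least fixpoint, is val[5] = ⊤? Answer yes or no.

Trace (7 dequeues):
  [1] u=0 | in ⊤ | out ⊤ | prev ⊥ | push {}
  [2] u=1 | in ⊥ | out 3 | ==
  [3] u=2 | in ⊥ | out 6 | ==
  [4] u=3 | in 3 | out ⊤ | prev 2 | push {0}
  [5] u=4 | in ⊥ | out 3 | ==
  [6] u=5 | in ⊤ | out ⊤ | prev 3 | push {}
  [7] u=0 | in ⊤ | out ⊤ | ==

Converged values:
  [0] ⊤
  [1] 3
  [2] 6
  [3] ⊤
  [4] 3
  [5] ⊤

yes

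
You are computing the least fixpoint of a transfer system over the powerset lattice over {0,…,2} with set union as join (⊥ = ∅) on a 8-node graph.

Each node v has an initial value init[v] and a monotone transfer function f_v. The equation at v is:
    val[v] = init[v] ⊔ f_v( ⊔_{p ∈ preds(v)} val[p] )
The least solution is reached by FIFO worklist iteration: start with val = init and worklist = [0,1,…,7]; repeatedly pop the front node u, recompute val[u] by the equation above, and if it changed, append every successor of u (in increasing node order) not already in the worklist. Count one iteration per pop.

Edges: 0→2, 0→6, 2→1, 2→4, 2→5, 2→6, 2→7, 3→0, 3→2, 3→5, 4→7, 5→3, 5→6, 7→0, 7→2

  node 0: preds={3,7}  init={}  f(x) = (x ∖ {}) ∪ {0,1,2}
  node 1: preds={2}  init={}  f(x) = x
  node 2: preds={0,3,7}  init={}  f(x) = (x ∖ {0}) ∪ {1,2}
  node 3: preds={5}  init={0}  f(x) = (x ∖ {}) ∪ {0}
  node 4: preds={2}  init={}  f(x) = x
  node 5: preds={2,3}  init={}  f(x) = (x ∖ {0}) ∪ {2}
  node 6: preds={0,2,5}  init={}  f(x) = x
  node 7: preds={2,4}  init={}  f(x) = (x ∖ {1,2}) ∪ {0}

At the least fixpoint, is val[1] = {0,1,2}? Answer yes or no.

Iteration log — 13 steps:
  step 1. node 0  ⊔preds={0}  new={0,1,2}  old={}  +wl: 
  step 2. node 1  ⊔preds={}  new={}  stable
  step 3. node 2  ⊔preds={0,1,2}  new={1,2}  old={}  +wl: 1
  step 4. node 3  ⊔preds={}  new={0}  stable
  step 5. node 4  ⊔preds={1,2}  new={1,2}  old={}  +wl: 
  step 6. node 5  ⊔preds={0,1,2}  new={1,2}  old={}  +wl: 3
  step 7. node 6  ⊔preds={0,1,2}  new={0,1,2}  old={}  +wl: 
  step 8. node 7  ⊔preds={1,2}  new={0}  old={}  +wl: 0,2
  step 9. node 1  ⊔preds={1,2}  new={1,2}  old={}  +wl: 
  step 10. node 3  ⊔preds={1,2}  new={0,1,2}  old={0}  +wl: 5
  step 11. node 0  ⊔preds={0,1,2}  new={0,1,2}  stable
  step 12. node 2  ⊔preds={0,1,2}  new={1,2}  stable
  step 13. node 5  ⊔preds={0,1,2}  new={1,2}  stable

Least fixpoint reached:
  node 0: {0,1,2}
  node 1: {1,2}
  node 2: {1,2}
  node 3: {0,1,2}
  node 4: {1,2}
  node 5: {1,2}
  node 6: {0,1,2}
  node 7: {0}

no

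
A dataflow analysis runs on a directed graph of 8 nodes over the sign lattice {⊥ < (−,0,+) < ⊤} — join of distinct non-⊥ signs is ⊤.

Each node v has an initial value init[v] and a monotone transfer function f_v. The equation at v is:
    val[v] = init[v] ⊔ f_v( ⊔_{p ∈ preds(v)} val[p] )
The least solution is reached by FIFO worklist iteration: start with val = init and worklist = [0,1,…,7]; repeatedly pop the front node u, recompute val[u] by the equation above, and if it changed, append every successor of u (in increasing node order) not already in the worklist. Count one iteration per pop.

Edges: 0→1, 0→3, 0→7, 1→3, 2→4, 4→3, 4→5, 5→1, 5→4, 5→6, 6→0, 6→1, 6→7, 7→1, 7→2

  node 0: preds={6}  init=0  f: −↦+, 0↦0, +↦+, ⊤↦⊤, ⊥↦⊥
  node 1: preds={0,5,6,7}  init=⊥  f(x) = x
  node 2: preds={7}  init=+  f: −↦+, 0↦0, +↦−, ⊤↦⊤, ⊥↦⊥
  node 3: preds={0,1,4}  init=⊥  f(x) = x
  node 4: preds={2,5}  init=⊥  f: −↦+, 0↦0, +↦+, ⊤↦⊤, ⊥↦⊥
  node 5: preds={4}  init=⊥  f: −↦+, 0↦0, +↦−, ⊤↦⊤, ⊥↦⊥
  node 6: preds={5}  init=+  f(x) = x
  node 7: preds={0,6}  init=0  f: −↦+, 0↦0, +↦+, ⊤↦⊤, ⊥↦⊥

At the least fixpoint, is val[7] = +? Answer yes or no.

no

Trace (13 dequeues):
  [1] u=0 | in + | out ⊤ | prev 0 | push {}
  [2] u=1 | in ⊤ | out ⊤ | prev ⊥ | push {}
  [3] u=2 | in 0 | out ⊤ | prev + | push {}
  [4] u=3 | in ⊤ | out ⊤ | prev ⊥ | push {}
  [5] u=4 | in ⊤ | out ⊤ | prev ⊥ | push {3}
  [6] u=5 | in ⊤ | out ⊤ | prev ⊥ | push {1,4}
  [7] u=6 | in ⊤ | out ⊤ | prev + | push {0}
  [8] u=7 | in ⊤ | out ⊤ | prev 0 | push {2}
  [9] u=3 | in ⊤ | out ⊤ | ==
  [10] u=1 | in ⊤ | out ⊤ | ==
  [11] u=4 | in ⊤ | out ⊤ | ==
  [12] u=0 | in ⊤ | out ⊤ | ==
  [13] u=2 | in ⊤ | out ⊤ | ==

Converged values:
  [0] ⊤
  [1] ⊤
  [2] ⊤
  [3] ⊤
  [4] ⊤
  [5] ⊤
  [6] ⊤
  [7] ⊤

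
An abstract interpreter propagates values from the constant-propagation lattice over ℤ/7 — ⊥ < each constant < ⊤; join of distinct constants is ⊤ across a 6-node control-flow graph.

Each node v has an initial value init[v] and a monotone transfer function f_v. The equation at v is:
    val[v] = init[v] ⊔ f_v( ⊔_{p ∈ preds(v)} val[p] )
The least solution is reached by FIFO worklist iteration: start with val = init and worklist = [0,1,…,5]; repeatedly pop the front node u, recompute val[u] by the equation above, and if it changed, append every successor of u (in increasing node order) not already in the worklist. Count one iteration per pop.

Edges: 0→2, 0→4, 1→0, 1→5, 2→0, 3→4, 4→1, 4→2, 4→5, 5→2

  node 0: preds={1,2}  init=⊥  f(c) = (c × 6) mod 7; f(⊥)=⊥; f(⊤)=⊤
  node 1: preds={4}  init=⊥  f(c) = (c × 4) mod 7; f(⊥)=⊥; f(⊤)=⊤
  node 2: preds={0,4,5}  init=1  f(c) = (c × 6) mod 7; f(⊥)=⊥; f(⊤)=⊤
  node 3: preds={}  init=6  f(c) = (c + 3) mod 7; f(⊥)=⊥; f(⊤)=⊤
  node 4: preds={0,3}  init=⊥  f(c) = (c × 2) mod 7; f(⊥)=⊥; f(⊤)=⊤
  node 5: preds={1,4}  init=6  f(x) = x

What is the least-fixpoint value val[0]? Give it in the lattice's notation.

⊤

Worklist (16 pops):
  #1 pop 0: in=1 → 6 (was ⊥); enqueue []
  #2 pop 1: in=⊥ → ⊥ (no change)
  #3 pop 2: in=6 → 1 (no change)
  #4 pop 3: in=⊥ → 6 (no change)
  #5 pop 4: in=6 → 5 (was ⊥); enqueue [1,2]
  #6 pop 5: in=5 → ⊤ (was 6); enqueue []
  #7 pop 1: in=5 → 6 (was ⊥); enqueue [0,5]
  #8 pop 2: in=⊤ → ⊤ (was 1); enqueue []
  #9 pop 0: in=⊤ → ⊤ (was 6); enqueue [2,4]
  #10 pop 5: in=⊤ → ⊤ (no change)
  #11 pop 2: in=⊤ → ⊤ (no change)
  #12 pop 4: in=⊤ → ⊤ (was 5); enqueue [1,2,5]
  #13 pop 1: in=⊤ → ⊤ (was 6); enqueue [0]
  #14 pop 2: in=⊤ → ⊤ (no change)
  #15 pop 5: in=⊤ → ⊤ (no change)
  #16 pop 0: in=⊤ → ⊤ (no change)

Fixpoint:
  val[0] = ⊤
  val[1] = ⊤
  val[2] = ⊤
  val[3] = 6
  val[4] = ⊤
  val[5] = ⊤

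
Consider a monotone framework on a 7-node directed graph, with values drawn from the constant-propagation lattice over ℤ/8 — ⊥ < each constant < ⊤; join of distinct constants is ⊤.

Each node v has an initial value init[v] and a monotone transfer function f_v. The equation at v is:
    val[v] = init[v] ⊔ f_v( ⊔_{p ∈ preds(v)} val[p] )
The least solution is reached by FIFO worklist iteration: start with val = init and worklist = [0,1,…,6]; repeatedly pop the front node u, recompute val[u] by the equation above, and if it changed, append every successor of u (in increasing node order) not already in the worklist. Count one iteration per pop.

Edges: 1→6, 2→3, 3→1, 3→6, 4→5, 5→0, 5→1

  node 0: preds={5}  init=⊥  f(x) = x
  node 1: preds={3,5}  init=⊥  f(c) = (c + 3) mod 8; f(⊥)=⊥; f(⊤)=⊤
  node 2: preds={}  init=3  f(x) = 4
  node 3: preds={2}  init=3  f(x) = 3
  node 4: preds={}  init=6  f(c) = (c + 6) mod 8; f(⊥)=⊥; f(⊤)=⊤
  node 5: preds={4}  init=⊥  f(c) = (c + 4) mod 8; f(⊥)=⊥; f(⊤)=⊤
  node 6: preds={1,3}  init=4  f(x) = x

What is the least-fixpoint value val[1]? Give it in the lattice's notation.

Trace (10 dequeues):
  [1] u=0 | in ⊥ | out ⊥ | ==
  [2] u=1 | in 3 | out 6 | prev ⊥ | push {}
  [3] u=2 | in ⊥ | out ⊤ | prev 3 | push {}
  [4] u=3 | in ⊤ | out 3 | ==
  [5] u=4 | in ⊥ | out 6 | ==
  [6] u=5 | in 6 | out 2 | prev ⊥ | push {0,1}
  [7] u=6 | in ⊤ | out ⊤ | prev 4 | push {}
  [8] u=0 | in 2 | out 2 | prev ⊥ | push {}
  [9] u=1 | in ⊤ | out ⊤ | prev 6 | push {6}
  [10] u=6 | in ⊤ | out ⊤ | ==

Converged values:
  [0] 2
  [1] ⊤
  [2] ⊤
  [3] 3
  [4] 6
  [5] 2
  [6] ⊤

⊤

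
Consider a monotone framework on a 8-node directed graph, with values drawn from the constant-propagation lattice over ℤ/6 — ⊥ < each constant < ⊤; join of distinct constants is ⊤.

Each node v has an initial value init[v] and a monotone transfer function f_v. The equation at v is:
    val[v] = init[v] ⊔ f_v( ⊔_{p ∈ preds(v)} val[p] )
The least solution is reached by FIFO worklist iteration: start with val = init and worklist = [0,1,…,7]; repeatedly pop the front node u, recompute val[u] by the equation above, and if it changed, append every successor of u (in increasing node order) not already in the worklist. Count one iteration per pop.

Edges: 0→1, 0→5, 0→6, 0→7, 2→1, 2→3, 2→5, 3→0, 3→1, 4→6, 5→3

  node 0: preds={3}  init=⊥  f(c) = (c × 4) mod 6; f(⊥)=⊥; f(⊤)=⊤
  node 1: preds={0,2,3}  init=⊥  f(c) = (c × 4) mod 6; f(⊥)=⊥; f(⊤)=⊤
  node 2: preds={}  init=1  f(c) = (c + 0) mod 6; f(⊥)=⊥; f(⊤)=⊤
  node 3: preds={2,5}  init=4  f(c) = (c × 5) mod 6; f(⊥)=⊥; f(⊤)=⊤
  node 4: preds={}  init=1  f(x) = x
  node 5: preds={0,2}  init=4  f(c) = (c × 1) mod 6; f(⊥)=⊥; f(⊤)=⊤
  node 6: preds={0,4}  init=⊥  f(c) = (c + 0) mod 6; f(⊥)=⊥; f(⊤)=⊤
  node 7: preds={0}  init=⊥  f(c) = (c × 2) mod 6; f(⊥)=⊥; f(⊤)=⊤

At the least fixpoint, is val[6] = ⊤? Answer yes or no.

yes

Worklist (14 pops):
  #1 pop 0: in=4 → 4 (was ⊥); enqueue []
  #2 pop 1: in=⊤ → ⊤ (was ⊥); enqueue []
  #3 pop 2: in=⊥ → 1 (no change)
  #4 pop 3: in=⊤ → ⊤ (was 4); enqueue [0,1]
  #5 pop 4: in=⊥ → 1 (no change)
  #6 pop 5: in=⊤ → ⊤ (was 4); enqueue [3]
  #7 pop 6: in=⊤ → ⊤ (was ⊥); enqueue []
  #8 pop 7: in=4 → 2 (was ⊥); enqueue []
  #9 pop 0: in=⊤ → ⊤ (was 4); enqueue [5,6,7]
  #10 pop 1: in=⊤ → ⊤ (no change)
  #11 pop 3: in=⊤ → ⊤ (no change)
  #12 pop 5: in=⊤ → ⊤ (no change)
  #13 pop 6: in=⊤ → ⊤ (no change)
  #14 pop 7: in=⊤ → ⊤ (was 2); enqueue []

Fixpoint:
  val[0] = ⊤
  val[1] = ⊤
  val[2] = 1
  val[3] = ⊤
  val[4] = 1
  val[5] = ⊤
  val[6] = ⊤
  val[7] = ⊤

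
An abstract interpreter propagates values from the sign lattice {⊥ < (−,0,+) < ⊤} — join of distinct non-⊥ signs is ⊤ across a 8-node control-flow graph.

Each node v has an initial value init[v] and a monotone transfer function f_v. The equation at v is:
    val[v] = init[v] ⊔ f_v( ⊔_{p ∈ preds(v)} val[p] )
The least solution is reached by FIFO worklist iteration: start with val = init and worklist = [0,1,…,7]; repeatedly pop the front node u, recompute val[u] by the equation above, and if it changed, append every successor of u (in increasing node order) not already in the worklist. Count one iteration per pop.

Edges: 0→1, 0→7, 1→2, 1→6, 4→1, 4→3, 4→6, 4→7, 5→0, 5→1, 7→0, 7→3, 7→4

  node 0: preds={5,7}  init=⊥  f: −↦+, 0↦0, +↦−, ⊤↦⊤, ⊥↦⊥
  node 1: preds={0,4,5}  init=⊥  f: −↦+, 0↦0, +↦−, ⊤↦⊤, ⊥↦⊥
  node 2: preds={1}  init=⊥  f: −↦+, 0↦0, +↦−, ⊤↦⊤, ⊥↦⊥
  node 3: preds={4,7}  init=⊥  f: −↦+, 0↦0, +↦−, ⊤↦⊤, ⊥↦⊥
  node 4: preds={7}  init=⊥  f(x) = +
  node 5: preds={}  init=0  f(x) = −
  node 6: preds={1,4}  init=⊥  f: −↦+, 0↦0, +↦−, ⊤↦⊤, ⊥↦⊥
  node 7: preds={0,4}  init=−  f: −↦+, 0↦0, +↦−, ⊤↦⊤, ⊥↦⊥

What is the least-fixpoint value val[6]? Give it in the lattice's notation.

Worklist (12 pops):
  #1 pop 0: in=⊤ → ⊤ (was ⊥); enqueue []
  #2 pop 1: in=⊤ → ⊤ (was ⊥); enqueue []
  #3 pop 2: in=⊤ → ⊤ (was ⊥); enqueue []
  #4 pop 3: in=− → + (was ⊥); enqueue []
  #5 pop 4: in=− → + (was ⊥); enqueue [1,3]
  #6 pop 5: in=⊥ → ⊤ (was 0); enqueue [0]
  #7 pop 6: in=⊤ → ⊤ (was ⊥); enqueue []
  #8 pop 7: in=⊤ → ⊤ (was −); enqueue [4]
  #9 pop 1: in=⊤ → ⊤ (no change)
  #10 pop 3: in=⊤ → ⊤ (was +); enqueue []
  #11 pop 0: in=⊤ → ⊤ (no change)
  #12 pop 4: in=⊤ → + (no change)

Fixpoint:
  val[0] = ⊤
  val[1] = ⊤
  val[2] = ⊤
  val[3] = ⊤
  val[4] = +
  val[5] = ⊤
  val[6] = ⊤
  val[7] = ⊤

⊤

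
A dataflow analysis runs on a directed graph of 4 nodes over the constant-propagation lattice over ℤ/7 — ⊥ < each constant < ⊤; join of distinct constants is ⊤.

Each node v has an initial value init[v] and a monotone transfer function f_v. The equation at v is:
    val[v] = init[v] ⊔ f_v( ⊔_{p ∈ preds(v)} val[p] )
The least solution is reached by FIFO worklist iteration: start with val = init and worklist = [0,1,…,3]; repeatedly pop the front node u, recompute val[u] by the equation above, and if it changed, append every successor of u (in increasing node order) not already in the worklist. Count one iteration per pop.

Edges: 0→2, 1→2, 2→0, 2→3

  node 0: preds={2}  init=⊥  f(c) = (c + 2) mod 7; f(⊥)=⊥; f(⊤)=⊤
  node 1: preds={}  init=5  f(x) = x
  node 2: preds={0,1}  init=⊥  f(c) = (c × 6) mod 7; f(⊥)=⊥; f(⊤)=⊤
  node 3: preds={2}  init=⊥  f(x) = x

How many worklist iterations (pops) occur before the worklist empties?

9

Worklist (9 pops):
  #1 pop 0: in=⊥ → ⊥ (no change)
  #2 pop 1: in=⊥ → 5 (no change)
  #3 pop 2: in=5 → 2 (was ⊥); enqueue [0]
  #4 pop 3: in=2 → 2 (was ⊥); enqueue []
  #5 pop 0: in=2 → 4 (was ⊥); enqueue [2]
  #6 pop 2: in=⊤ → ⊤ (was 2); enqueue [0,3]
  #7 pop 0: in=⊤ → ⊤ (was 4); enqueue [2]
  #8 pop 3: in=⊤ → ⊤ (was 2); enqueue []
  #9 pop 2: in=⊤ → ⊤ (no change)

Fixpoint:
  val[0] = ⊤
  val[1] = 5
  val[2] = ⊤
  val[3] = ⊤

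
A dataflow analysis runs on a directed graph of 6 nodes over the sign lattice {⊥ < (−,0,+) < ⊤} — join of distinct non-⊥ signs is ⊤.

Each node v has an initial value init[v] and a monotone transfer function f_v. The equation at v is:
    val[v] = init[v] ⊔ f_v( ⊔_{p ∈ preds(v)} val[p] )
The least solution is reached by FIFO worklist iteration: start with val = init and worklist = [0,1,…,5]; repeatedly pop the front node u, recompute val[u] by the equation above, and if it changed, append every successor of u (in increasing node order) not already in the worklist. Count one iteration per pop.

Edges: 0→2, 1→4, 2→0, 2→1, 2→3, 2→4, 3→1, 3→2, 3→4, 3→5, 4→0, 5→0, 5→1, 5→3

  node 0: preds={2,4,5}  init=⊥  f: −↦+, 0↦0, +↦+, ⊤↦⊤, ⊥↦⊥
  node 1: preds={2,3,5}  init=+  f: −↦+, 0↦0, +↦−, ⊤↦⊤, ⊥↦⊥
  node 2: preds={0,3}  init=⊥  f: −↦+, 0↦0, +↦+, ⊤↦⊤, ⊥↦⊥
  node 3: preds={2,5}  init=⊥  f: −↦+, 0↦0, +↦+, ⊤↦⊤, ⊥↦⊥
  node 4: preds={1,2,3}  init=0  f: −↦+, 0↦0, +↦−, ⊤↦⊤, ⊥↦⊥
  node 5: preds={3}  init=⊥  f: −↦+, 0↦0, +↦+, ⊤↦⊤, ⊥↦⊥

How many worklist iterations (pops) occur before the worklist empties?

Trace (18 dequeues):
  [1] u=0 | in 0 | out 0 | prev ⊥ | push {}
  [2] u=1 | in ⊥ | out + | ==
  [3] u=2 | in 0 | out 0 | prev ⊥ | push {0,1}
  [4] u=3 | in 0 | out 0 | prev ⊥ | push {2}
  [5] u=4 | in ⊤ | out ⊤ | prev 0 | push {}
  [6] u=5 | in 0 | out 0 | prev ⊥ | push {3}
  [7] u=0 | in ⊤ | out ⊤ | prev 0 | push {}
  [8] u=1 | in 0 | out ⊤ | prev + | push {4}
  [9] u=2 | in ⊤ | out ⊤ | prev 0 | push {0,1}
  [10] u=3 | in ⊤ | out ⊤ | prev 0 | push {2,5}
  [11] u=4 | in ⊤ | out ⊤ | ==
  [12] u=0 | in ⊤ | out ⊤ | ==
  [13] u=1 | in ⊤ | out ⊤ | ==
  [14] u=2 | in ⊤ | out ⊤ | ==
  [15] u=5 | in ⊤ | out ⊤ | prev 0 | push {0,1,3}
  [16] u=0 | in ⊤ | out ⊤ | ==
  [17] u=1 | in ⊤ | out ⊤ | ==
  [18] u=3 | in ⊤ | out ⊤ | ==

Converged values:
  [0] ⊤
  [1] ⊤
  [2] ⊤
  [3] ⊤
  [4] ⊤
  [5] ⊤

18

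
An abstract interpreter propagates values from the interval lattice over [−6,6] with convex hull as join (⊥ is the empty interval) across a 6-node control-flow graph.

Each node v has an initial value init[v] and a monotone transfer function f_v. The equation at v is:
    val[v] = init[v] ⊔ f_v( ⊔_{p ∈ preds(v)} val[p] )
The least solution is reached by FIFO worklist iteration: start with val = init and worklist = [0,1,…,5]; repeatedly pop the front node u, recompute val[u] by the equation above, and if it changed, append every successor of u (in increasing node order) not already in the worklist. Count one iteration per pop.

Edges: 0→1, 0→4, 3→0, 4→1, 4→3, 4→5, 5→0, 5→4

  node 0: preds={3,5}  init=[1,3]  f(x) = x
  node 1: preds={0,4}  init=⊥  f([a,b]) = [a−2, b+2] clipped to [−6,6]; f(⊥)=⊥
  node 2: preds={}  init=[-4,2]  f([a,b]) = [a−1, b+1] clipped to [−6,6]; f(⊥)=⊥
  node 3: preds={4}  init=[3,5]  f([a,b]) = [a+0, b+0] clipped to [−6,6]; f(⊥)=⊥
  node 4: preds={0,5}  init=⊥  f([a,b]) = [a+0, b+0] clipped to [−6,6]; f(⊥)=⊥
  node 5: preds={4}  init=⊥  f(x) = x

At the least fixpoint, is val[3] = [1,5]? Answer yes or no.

yes

Trace (10 dequeues):
  [1] u=0 | in [3,5] | out [1,5] | prev [1,3] | push {}
  [2] u=1 | in [1,5] | out [-1,6] | prev ⊥ | push {}
  [3] u=2 | in ⊥ | out [-4,2] | ==
  [4] u=3 | in ⊥ | out [3,5] | ==
  [5] u=4 | in [1,5] | out [1,5] | prev ⊥ | push {1,3}
  [6] u=5 | in [1,5] | out [1,5] | prev ⊥ | push {0,4}
  [7] u=1 | in [1,5] | out [-1,6] | ==
  [8] u=3 | in [1,5] | out [1,5] | prev [3,5] | push {}
  [9] u=0 | in [1,5] | out [1,5] | ==
  [10] u=4 | in [1,5] | out [1,5] | ==

Converged values:
  [0] [1,5]
  [1] [-1,6]
  [2] [-4,2]
  [3] [1,5]
  [4] [1,5]
  [5] [1,5]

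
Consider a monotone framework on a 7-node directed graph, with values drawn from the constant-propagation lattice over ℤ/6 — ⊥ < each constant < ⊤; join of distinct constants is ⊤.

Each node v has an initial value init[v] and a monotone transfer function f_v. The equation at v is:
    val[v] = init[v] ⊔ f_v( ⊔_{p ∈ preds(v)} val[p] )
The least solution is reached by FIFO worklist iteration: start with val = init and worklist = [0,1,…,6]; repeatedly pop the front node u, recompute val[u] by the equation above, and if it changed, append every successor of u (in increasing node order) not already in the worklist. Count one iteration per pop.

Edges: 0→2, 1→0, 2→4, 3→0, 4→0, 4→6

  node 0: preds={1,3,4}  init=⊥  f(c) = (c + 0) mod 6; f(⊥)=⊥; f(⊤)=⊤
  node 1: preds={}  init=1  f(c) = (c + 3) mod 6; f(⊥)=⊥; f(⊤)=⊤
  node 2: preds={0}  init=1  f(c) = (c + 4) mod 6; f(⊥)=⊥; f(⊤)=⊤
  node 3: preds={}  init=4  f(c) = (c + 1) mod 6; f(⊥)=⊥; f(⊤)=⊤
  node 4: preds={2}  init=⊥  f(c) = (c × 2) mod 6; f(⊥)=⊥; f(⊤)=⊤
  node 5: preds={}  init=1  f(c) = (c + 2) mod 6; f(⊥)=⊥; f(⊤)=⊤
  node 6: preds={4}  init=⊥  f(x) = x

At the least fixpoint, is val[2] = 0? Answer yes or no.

Iteration log — 8 steps:
  step 1. node 0  ⊔preds=⊤  new=⊤  old=⊥  +wl: 
  step 2. node 1  ⊔preds=⊥  new=1  stable
  step 3. node 2  ⊔preds=⊤  new=⊤  old=1  +wl: 
  step 4. node 3  ⊔preds=⊥  new=4  stable
  step 5. node 4  ⊔preds=⊤  new=⊤  old=⊥  +wl: 0
  step 6. node 5  ⊔preds=⊥  new=1  stable
  step 7. node 6  ⊔preds=⊤  new=⊤  old=⊥  +wl: 
  step 8. node 0  ⊔preds=⊤  new=⊤  stable

Least fixpoint reached:
  node 0: ⊤
  node 1: 1
  node 2: ⊤
  node 3: 4
  node 4: ⊤
  node 5: 1
  node 6: ⊤

no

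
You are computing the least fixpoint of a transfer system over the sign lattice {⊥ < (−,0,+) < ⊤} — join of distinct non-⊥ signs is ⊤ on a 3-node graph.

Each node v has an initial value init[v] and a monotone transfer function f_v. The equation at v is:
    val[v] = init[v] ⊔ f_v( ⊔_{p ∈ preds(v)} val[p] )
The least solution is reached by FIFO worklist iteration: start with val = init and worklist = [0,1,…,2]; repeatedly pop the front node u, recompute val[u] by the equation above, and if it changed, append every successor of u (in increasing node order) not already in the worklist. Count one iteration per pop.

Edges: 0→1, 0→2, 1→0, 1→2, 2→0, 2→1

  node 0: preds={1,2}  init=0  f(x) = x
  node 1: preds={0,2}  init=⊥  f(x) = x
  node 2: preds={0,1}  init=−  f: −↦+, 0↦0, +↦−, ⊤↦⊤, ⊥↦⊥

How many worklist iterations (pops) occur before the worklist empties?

Trace (5 dequeues):
  [1] u=0 | in − | out ⊤ | prev 0 | push {}
  [2] u=1 | in ⊤ | out ⊤ | prev ⊥ | push {0}
  [3] u=2 | in ⊤ | out ⊤ | prev − | push {1}
  [4] u=0 | in ⊤ | out ⊤ | ==
  [5] u=1 | in ⊤ | out ⊤ | ==

Converged values:
  [0] ⊤
  [1] ⊤
  [2] ⊤

5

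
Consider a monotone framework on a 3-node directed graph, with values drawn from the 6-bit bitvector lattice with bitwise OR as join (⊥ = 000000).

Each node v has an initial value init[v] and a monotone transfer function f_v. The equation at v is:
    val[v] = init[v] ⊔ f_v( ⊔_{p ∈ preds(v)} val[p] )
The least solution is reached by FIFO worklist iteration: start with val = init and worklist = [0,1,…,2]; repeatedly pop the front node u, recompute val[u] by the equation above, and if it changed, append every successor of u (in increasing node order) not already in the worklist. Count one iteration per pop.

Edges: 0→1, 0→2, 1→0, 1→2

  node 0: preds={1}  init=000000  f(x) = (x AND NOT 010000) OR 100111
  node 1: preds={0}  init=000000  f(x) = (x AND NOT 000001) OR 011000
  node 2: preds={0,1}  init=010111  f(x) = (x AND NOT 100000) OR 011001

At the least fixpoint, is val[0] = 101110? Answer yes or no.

Worklist (6 pops):
  #1 pop 0: in=000000 → 100111 (was 000000); enqueue []
  #2 pop 1: in=100111 → 111110 (was 000000); enqueue [0]
  #3 pop 2: in=111111 → 011111 (was 010111); enqueue []
  #4 pop 0: in=111110 → 101111 (was 100111); enqueue [1,2]
  #5 pop 1: in=101111 → 111110 (no change)
  #6 pop 2: in=111111 → 011111 (no change)

Fixpoint:
  val[0] = 101111
  val[1] = 111110
  val[2] = 011111

no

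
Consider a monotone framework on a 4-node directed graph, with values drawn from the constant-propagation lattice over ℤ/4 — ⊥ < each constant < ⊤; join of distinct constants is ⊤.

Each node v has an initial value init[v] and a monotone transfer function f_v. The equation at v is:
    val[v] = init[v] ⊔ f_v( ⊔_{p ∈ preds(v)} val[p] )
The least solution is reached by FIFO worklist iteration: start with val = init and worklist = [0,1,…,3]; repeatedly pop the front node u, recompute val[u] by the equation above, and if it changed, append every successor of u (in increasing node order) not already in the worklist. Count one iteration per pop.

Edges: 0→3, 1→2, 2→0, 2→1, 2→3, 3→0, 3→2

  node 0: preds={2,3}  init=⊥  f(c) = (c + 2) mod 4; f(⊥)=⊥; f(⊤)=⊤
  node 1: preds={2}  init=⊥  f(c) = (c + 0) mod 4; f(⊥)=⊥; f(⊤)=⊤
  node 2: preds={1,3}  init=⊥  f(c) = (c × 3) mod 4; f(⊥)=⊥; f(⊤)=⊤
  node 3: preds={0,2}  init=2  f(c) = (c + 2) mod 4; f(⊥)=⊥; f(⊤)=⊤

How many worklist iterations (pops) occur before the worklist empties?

Trace (11 dequeues):
  [1] u=0 | in 2 | out 0 | prev ⊥ | push {}
  [2] u=1 | in ⊥ | out ⊥ | ==
  [3] u=2 | in 2 | out 2 | prev ⊥ | push {0,1}
  [4] u=3 | in ⊤ | out ⊤ | prev 2 | push {2}
  [5] u=0 | in ⊤ | out ⊤ | prev 0 | push {3}
  [6] u=1 | in 2 | out 2 | prev ⊥ | push {}
  [7] u=2 | in ⊤ | out ⊤ | prev 2 | push {0,1}
  [8] u=3 | in ⊤ | out ⊤ | ==
  [9] u=0 | in ⊤ | out ⊤ | ==
  [10] u=1 | in ⊤ | out ⊤ | prev 2 | push {2}
  [11] u=2 | in ⊤ | out ⊤ | ==

Converged values:
  [0] ⊤
  [1] ⊤
  [2] ⊤
  [3] ⊤

11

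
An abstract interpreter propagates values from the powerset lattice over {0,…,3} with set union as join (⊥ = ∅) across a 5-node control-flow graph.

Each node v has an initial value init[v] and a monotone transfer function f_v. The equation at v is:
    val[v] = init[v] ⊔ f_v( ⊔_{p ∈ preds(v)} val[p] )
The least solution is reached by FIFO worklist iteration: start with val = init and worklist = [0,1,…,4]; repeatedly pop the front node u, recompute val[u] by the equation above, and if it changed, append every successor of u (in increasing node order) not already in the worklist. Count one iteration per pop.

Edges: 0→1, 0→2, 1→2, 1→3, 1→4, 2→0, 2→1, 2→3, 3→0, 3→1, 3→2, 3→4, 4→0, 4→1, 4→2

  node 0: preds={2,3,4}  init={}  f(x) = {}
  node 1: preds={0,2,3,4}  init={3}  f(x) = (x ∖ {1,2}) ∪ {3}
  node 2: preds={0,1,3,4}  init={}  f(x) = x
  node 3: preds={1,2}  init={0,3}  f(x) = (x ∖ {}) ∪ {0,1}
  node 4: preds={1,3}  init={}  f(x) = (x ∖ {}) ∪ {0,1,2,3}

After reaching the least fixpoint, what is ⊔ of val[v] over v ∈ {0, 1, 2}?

{0,1,2,3}

Iteration log — 15 steps:
  step 1. node 0  ⊔preds={0,3}  new={}  stable
  step 2. node 1  ⊔preds={0,3}  new={0,3}  old={3}  +wl: 
  step 3. node 2  ⊔preds={0,3}  new={0,3}  old={}  +wl: 0,1
  step 4. node 3  ⊔preds={0,3}  new={0,1,3}  old={0,3}  +wl: 2
  step 5. node 4  ⊔preds={0,1,3}  new={0,1,2,3}  old={}  +wl: 
  step 6. node 0  ⊔preds={0,1,2,3}  new={}  stable
  step 7. node 1  ⊔preds={0,1,2,3}  new={0,3}  stable
  step 8. node 2  ⊔preds={0,1,2,3}  new={0,1,2,3}  old={0,3}  +wl: 0,1,3
  step 9. node 0  ⊔preds={0,1,2,3}  new={}  stable
  step 10. node 1  ⊔preds={0,1,2,3}  new={0,3}  stable
  step 11. node 3  ⊔preds={0,1,2,3}  new={0,1,2,3}  old={0,1,3}  +wl: 0,1,2,4
  step 12. node 0  ⊔preds={0,1,2,3}  new={}  stable
  step 13. node 1  ⊔preds={0,1,2,3}  new={0,3}  stable
  step 14. node 2  ⊔preds={0,1,2,3}  new={0,1,2,3}  stable
  step 15. node 4  ⊔preds={0,1,2,3}  new={0,1,2,3}  stable

Least fixpoint reached:
  node 0: {}
  node 1: {0,3}
  node 2: {0,1,2,3}
  node 3: {0,1,2,3}
  node 4: {0,1,2,3}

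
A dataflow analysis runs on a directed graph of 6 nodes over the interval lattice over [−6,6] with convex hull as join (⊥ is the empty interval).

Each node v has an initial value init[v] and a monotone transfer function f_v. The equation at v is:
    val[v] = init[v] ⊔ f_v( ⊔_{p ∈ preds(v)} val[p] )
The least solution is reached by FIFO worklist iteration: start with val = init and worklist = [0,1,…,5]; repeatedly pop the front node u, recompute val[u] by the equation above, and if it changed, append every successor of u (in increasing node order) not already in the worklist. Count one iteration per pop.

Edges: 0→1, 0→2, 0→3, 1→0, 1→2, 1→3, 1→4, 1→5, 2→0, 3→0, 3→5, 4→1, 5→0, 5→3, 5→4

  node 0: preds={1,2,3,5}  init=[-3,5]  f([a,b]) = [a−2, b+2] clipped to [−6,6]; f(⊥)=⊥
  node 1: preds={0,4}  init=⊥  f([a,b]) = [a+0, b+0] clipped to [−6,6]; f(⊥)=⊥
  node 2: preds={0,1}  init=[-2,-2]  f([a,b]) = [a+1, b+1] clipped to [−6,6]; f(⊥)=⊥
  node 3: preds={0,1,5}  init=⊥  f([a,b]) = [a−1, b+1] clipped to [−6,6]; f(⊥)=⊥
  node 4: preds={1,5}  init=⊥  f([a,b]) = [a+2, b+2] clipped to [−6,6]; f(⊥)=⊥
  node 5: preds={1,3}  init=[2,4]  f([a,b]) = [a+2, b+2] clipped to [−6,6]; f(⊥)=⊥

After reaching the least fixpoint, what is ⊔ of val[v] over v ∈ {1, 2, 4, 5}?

Worklist (17 pops):
  #1 pop 0: in=[-2,4] → [-4,6] (was [-3,5]); enqueue []
  #2 pop 1: in=[-4,6] → [-4,6] (was ⊥); enqueue [0]
  #3 pop 2: in=[-4,6] → [-3,6] (was [-2,-2]); enqueue []
  #4 pop 3: in=[-4,6] → [-5,6] (was ⊥); enqueue []
  #5 pop 4: in=[-4,6] → [-2,6] (was ⊥); enqueue [1]
  #6 pop 5: in=[-5,6] → [-3,6] (was [2,4]); enqueue [3,4]
  #7 pop 0: in=[-5,6] → [-6,6] (was [-4,6]); enqueue [2]
  #8 pop 1: in=[-6,6] → [-6,6] (was [-4,6]); enqueue [0,5]
  #9 pop 3: in=[-6,6] → [-6,6] (was [-5,6]); enqueue []
  #10 pop 4: in=[-6,6] → [-4,6] (was [-2,6]); enqueue [1]
  #11 pop 2: in=[-6,6] → [-5,6] (was [-3,6]); enqueue []
  #12 pop 0: in=[-6,6] → [-6,6] (no change)
  #13 pop 5: in=[-6,6] → [-4,6] (was [-3,6]); enqueue [0,3,4]
  #14 pop 1: in=[-6,6] → [-6,6] (no change)
  #15 pop 0: in=[-6,6] → [-6,6] (no change)
  #16 pop 3: in=[-6,6] → [-6,6] (no change)
  #17 pop 4: in=[-6,6] → [-4,6] (no change)

Fixpoint:
  val[0] = [-6,6]
  val[1] = [-6,6]
  val[2] = [-5,6]
  val[3] = [-6,6]
  val[4] = [-4,6]
  val[5] = [-4,6]

[-6,6]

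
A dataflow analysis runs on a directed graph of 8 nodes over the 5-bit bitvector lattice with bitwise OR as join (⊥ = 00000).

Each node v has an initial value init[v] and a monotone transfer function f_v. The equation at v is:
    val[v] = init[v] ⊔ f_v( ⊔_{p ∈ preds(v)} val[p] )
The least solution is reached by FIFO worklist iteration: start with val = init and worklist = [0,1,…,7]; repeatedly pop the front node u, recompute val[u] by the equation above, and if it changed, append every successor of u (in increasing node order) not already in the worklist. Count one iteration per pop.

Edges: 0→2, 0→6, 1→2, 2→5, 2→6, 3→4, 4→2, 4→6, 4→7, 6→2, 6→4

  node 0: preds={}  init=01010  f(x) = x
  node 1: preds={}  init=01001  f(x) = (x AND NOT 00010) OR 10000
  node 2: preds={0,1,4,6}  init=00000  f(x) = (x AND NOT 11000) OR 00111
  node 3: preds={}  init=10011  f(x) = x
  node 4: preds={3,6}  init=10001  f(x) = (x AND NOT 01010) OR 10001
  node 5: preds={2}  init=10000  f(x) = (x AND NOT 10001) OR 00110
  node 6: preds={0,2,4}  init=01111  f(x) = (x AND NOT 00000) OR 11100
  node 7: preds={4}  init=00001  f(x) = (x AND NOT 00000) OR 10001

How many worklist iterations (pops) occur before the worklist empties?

Iteration log — 10 steps:
  step 1. node 0  ⊔preds=00000  new=01010  stable
  step 2. node 1  ⊔preds=00000  new=11001  old=01001  +wl: 
  step 3. node 2  ⊔preds=11111  new=00111  old=00000  +wl: 
  step 4. node 3  ⊔preds=00000  new=10011  stable
  step 5. node 4  ⊔preds=11111  new=10101  old=10001  +wl: 2
  step 6. node 5  ⊔preds=00111  new=10110  old=10000  +wl: 
  step 7. node 6  ⊔preds=11111  new=11111  old=01111  +wl: 4
  step 8. node 7  ⊔preds=10101  new=10101  old=00001  +wl: 
  step 9. node 2  ⊔preds=11111  new=00111  stable
  step 10. node 4  ⊔preds=11111  new=10101  stable

Least fixpoint reached:
  node 0: 01010
  node 1: 11001
  node 2: 00111
  node 3: 10011
  node 4: 10101
  node 5: 10110
  node 6: 11111
  node 7: 10101

10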